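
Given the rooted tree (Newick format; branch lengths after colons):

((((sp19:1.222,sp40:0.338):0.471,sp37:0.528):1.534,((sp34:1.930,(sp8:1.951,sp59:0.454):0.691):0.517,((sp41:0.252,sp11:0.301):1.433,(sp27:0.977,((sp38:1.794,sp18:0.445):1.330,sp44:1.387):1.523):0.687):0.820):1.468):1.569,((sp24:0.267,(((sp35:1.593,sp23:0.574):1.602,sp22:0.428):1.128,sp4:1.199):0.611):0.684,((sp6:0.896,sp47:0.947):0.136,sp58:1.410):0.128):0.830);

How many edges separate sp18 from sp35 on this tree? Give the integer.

13

The MRCA of sp18 and sp35 is the root of the tree.
From sp18 up to that node: 7 branches. From sp35 up to the same node: 6 branches. Total: 7 + 6 = 13.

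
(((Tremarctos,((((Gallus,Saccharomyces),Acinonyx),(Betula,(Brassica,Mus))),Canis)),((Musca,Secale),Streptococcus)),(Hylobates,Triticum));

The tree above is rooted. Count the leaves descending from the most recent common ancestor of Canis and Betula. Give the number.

7

The MRCA of Canis and Betula is the node subtending ((((Gallus,Saccharomyces),Acinonyx),(Betula,(Brassica,Mus))),Canis).
That clade contains 7 terminal taxa: Acinonyx, Betula, Brassica, Canis, Gallus, Mus, Saccharomyces.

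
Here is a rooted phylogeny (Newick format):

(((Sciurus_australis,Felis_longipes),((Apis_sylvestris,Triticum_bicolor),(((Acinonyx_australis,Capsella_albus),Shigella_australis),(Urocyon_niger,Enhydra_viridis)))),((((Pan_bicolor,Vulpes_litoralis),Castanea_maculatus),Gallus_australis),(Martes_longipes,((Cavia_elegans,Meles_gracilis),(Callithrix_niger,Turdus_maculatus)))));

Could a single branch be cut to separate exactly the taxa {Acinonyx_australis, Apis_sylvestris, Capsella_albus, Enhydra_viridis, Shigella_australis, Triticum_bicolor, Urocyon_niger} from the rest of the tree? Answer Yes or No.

Yes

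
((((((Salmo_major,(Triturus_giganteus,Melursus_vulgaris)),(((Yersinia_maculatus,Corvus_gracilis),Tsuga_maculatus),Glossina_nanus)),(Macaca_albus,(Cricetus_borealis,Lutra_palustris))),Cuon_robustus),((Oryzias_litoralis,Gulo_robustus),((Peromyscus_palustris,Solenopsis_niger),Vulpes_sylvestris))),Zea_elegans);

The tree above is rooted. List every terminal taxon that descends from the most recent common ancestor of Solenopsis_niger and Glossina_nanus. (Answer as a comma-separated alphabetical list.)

Tracing Solenopsis_niger: it sits inside (Peromyscus_palustris,Solenopsis_niger).
Tracing Glossina_nanus: it sits inside (((Yersinia_maculatus,Corvus_gracilis),Tsuga_maculatus),Glossina_nanus).
The smallest clade enclosing both is (((((Salmo_major,(Triturus_giganteus,Melursus_vulgaris)),(((Yersinia_maculatus,Corvus_gracilis),Tsuga_maculatus),Glossina_nanus)),(Macaca_albus,(Cricetus_borealis,Lutra_palustris))),Cuon_robustus),((Oryzias_litoralis,Gulo_robustus),((Peromyscus_palustris,Solenopsis_niger),Vulpes_sylvestris))); the answer is its 16 terminal taxa in alphabetical order.

Corvus_gracilis, Cricetus_borealis, Cuon_robustus, Glossina_nanus, Gulo_robustus, Lutra_palustris, Macaca_albus, Melursus_vulgaris, Oryzias_litoralis, Peromyscus_palustris, Salmo_major, Solenopsis_niger, Triturus_giganteus, Tsuga_maculatus, Vulpes_sylvestris, Yersinia_maculatus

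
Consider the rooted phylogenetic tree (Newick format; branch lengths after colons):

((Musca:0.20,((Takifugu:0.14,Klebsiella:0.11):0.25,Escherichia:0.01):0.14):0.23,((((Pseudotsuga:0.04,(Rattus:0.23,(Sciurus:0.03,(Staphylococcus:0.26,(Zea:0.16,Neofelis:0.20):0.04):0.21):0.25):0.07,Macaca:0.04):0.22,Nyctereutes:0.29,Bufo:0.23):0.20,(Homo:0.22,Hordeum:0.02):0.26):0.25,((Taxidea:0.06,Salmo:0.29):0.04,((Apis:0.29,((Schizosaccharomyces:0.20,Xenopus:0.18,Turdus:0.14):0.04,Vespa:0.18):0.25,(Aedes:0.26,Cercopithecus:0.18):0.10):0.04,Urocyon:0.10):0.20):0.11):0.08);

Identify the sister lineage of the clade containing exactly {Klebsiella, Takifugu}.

The clade containing exactly {Klebsiella, Takifugu} attaches to the tree at the node subtending ((Takifugu,Klebsiella),Escherichia).
The other lineage descending from that same node — the sister group — is the single tip Escherichia.

Escherichia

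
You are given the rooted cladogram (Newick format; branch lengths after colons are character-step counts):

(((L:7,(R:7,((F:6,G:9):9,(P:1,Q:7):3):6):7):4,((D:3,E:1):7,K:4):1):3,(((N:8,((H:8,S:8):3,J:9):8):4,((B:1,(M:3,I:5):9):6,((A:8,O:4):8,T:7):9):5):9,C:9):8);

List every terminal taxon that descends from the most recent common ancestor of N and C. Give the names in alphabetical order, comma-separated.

A, B, C, H, I, J, M, N, O, S, T

Tracing N: it sits inside (N,((H,S),J)).
Tracing C: it sits inside (((N,((H,S),J)),((B,(M,I)),((A,O),T))),C).
The smallest clade enclosing both is (((N,((H,S),J)),((B,(M,I)),((A,O),T))),C); the answer is its 11 terminal taxa in alphabetical order.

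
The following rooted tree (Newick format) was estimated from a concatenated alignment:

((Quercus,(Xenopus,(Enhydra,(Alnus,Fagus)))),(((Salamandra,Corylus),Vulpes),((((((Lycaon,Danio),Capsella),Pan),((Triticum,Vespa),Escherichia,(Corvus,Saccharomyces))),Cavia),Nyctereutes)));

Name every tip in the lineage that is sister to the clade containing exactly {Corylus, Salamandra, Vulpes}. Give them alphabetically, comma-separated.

Capsella, Cavia, Corvus, Danio, Escherichia, Lycaon, Nyctereutes, Pan, Saccharomyces, Triticum, Vespa

The clade containing exactly {Corylus, Salamandra, Vulpes} attaches to the tree at the node subtending (((Salamandra,Corylus),Vulpes),((((((Lycaon,Danio),Capsella),Pan),((Triticum,Vespa),Escherichia,(Corvus,Saccharomyces))),Cavia),Nyctereutes)).
The other lineage descending from that same node — the sister group — is ((((((Lycaon,Danio),Capsella),Pan),((Triticum,Vespa),Escherichia,(Corvus,Saccharomyces))),Cavia),Nyctereutes); its 11 tips in alphabetical order are the answer.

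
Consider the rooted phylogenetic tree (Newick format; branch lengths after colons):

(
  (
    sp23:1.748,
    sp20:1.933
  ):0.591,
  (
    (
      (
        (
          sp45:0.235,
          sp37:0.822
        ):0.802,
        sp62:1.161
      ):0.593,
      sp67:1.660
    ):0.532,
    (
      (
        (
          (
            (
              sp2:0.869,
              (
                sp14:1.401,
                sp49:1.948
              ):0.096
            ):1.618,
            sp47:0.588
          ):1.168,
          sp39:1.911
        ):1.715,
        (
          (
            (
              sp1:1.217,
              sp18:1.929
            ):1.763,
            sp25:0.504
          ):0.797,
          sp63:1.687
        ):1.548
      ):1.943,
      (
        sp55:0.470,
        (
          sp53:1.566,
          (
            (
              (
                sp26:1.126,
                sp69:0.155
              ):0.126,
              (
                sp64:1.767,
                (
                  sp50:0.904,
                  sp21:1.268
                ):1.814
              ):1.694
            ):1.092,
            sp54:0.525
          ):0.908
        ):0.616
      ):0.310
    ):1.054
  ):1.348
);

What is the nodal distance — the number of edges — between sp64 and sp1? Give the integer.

The MRCA of sp64 and sp1 is the node subtending (((((sp2,(sp14,sp49)),sp47),sp39),(((sp1,sp18),sp25),sp63)),(sp55,(sp53,(((sp26,sp69),(sp64,(sp50,sp21))),sp54)))).
From sp64 up to that node: 6 branches. From sp1 up to the same node: 5 branches. Total: 6 + 5 = 11.

11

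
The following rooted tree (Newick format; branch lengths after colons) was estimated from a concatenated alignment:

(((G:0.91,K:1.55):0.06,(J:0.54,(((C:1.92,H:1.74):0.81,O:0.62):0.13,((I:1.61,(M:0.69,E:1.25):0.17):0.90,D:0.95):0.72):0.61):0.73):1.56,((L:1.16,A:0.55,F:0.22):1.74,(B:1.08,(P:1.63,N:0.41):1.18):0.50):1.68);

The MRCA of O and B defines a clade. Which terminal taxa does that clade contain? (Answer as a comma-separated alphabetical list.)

Tracing O: it sits inside ((C,H),O).
Tracing B: it sits inside (B,(P,N)).
The smallest clade enclosing both is the whole tree (their MRCA is the root), so the answer is all 16 tips in alphabetical order.

A, B, C, D, E, F, G, H, I, J, K, L, M, N, O, P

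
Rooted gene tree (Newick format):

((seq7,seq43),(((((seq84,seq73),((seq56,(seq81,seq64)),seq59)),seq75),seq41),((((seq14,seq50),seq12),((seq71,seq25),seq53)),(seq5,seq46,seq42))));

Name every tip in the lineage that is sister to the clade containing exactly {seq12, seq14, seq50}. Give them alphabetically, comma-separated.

seq25, seq53, seq71

The clade containing exactly {seq12, seq14, seq50} attaches to the tree at the node subtending (((seq14,seq50),seq12),((seq71,seq25),seq53)).
The other lineage descending from that same node — the sister group — is ((seq71,seq25),seq53); its 3 tips in alphabetical order are the answer.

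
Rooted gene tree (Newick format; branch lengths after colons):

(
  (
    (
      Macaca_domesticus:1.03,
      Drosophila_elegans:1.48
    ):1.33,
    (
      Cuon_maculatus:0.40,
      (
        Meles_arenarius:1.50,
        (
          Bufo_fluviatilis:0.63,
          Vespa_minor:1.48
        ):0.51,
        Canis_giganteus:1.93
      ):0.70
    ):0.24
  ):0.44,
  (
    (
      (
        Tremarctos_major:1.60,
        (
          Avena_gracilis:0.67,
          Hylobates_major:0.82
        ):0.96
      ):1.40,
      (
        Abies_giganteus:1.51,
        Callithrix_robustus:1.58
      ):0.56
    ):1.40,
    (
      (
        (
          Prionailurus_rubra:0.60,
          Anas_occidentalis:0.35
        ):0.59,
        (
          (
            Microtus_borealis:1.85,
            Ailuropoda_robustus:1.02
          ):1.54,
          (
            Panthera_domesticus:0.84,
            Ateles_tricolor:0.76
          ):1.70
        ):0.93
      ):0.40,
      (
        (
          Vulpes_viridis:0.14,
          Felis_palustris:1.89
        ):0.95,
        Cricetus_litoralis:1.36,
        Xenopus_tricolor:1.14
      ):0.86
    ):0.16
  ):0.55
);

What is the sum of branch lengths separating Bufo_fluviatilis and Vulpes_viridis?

5.18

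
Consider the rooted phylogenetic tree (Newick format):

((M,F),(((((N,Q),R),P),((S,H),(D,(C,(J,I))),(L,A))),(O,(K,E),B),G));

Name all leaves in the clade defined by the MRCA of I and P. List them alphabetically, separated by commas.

Tracing I: it sits inside (J,I).
Tracing P: it sits inside (((N,Q),R),P).
The smallest clade enclosing both is ((((N,Q),R),P),((S,H),(D,(C,(J,I))),(L,A))); the answer is its 12 terminal taxa in alphabetical order.

A, C, D, H, I, J, L, N, P, Q, R, S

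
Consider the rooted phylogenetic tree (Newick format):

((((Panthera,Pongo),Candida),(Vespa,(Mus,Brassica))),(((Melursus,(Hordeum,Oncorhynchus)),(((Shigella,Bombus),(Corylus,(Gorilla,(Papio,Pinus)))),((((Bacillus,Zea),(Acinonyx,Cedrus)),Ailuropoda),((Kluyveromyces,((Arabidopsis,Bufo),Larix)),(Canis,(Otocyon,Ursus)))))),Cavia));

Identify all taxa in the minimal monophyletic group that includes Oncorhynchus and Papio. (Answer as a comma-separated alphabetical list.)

Acinonyx, Ailuropoda, Arabidopsis, Bacillus, Bombus, Bufo, Canis, Cedrus, Corylus, Gorilla, Hordeum, Kluyveromyces, Larix, Melursus, Oncorhynchus, Otocyon, Papio, Pinus, Shigella, Ursus, Zea

Tracing Oncorhynchus: it sits inside (Hordeum,Oncorhynchus).
Tracing Papio: it sits inside (Papio,Pinus).
The smallest clade enclosing both is ((Melursus,(Hordeum,Oncorhynchus)),(((Shigella,Bombus),(Corylus,(Gorilla,(Papio,Pinus)))),((((Bacillus,Zea),(Acinonyx,Cedrus)),Ailuropoda),((Kluyveromyces,((Arabidopsis,Bufo),Larix)),(Canis,(Otocyon,Ursus)))))); the answer is its 21 terminal taxa in alphabetical order.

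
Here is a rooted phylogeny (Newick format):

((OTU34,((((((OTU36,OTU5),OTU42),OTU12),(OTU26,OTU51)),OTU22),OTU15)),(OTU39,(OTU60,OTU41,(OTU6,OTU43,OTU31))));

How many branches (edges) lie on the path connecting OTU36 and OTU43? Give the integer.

The MRCA of OTU36 and OTU43 is the root of the tree.
From OTU36 up to that node: 8 branches. From OTU43 up to the same node: 4 branches. Total: 8 + 4 = 12.

12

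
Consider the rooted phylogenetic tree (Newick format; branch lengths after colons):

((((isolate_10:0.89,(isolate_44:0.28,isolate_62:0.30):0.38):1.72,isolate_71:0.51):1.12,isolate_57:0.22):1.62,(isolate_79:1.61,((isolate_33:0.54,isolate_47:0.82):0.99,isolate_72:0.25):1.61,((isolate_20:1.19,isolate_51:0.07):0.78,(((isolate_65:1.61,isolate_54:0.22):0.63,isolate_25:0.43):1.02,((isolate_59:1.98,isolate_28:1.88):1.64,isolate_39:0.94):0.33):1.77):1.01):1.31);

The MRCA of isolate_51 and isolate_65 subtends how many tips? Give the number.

8

The MRCA of isolate_51 and isolate_65 is the node subtending ((isolate_20,isolate_51),(((isolate_65,isolate_54),isolate_25),((isolate_59,isolate_28),isolate_39))).
That clade contains 8 terminal taxa: isolate_20, isolate_25, isolate_28, isolate_39, isolate_51, isolate_54, isolate_59, isolate_65.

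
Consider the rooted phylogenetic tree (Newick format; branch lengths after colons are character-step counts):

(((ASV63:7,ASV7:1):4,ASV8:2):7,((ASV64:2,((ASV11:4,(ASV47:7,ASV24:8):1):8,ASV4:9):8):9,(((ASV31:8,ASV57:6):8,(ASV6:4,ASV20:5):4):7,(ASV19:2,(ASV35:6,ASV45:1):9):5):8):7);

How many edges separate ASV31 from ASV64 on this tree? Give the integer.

6

The MRCA of ASV31 and ASV64 is the node subtending ((ASV64,((ASV11,(ASV47,ASV24)),ASV4)),(((ASV31,ASV57),(ASV6,ASV20)),(ASV19,(ASV35,ASV45)))).
From ASV31 up to that node: 4 branches. From ASV64 up to the same node: 2 branches. Total: 4 + 2 = 6.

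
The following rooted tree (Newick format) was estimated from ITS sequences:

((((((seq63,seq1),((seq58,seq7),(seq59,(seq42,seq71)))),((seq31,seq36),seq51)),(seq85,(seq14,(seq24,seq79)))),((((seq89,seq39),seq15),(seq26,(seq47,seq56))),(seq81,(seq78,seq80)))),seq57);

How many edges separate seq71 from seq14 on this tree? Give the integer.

The MRCA of seq71 and seq14 is the node subtending ((((seq63,seq1),((seq58,seq7),(seq59,(seq42,seq71)))),((seq31,seq36),seq51)),(seq85,(seq14,(seq24,seq79)))).
From seq71 up to that node: 6 branches. From seq14 up to the same node: 3 branches. Total: 6 + 3 = 9.

9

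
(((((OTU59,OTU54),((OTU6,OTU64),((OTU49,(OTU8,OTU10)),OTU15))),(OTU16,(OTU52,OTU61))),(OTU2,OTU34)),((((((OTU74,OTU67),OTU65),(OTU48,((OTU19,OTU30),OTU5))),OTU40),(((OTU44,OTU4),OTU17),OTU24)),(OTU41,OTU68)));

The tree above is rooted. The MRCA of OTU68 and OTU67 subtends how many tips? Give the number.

14

The MRCA of OTU68 and OTU67 is the node subtending ((((((OTU74,OTU67),OTU65),(OTU48,((OTU19,OTU30),OTU5))),OTU40),(((OTU44,OTU4),OTU17),OTU24)),(OTU41,OTU68)).
That clade contains 14 terminal taxa: OTU17, OTU19, OTU24, OTU30, OTU4, OTU40, OTU41, OTU44, OTU48, OTU5, OTU65, OTU67, OTU68, OTU74.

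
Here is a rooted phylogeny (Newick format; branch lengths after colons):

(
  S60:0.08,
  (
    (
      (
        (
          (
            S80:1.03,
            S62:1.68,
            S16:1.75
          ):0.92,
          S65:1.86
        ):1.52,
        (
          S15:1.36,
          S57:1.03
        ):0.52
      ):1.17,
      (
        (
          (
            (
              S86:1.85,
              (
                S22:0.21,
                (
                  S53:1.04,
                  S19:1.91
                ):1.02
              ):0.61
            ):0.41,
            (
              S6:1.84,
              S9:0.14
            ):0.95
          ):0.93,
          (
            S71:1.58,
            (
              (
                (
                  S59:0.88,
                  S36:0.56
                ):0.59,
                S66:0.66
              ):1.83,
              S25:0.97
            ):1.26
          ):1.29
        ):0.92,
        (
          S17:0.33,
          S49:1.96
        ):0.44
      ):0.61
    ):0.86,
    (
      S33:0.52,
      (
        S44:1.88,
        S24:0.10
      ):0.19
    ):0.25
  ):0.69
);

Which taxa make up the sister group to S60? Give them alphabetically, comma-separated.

S15, S16, S17, S19, S22, S24, S25, S33, S36, S44, S49, S53, S57, S59, S6, S62, S65, S66, S71, S80, S86, S9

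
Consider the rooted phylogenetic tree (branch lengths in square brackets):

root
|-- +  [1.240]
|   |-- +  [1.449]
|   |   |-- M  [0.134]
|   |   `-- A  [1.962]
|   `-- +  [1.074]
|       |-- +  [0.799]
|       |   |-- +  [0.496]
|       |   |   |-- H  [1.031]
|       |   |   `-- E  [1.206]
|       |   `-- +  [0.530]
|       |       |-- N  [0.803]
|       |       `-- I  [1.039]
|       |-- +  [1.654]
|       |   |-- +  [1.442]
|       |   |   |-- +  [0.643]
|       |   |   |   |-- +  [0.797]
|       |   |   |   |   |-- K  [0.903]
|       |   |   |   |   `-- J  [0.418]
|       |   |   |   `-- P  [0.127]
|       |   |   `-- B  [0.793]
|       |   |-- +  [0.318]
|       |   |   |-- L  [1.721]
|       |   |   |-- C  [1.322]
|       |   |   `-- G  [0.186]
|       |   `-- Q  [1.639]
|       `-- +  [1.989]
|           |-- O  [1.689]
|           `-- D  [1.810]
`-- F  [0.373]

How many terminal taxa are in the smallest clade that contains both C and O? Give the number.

14

The MRCA of C and O is the node subtending (((H,E),(N,I)),((((K,J),P),B),(L,C,G),Q),(O,D)).
That clade contains 14 terminal taxa: B, C, D, E, G, H, I, J, K, L, N, O, P, Q.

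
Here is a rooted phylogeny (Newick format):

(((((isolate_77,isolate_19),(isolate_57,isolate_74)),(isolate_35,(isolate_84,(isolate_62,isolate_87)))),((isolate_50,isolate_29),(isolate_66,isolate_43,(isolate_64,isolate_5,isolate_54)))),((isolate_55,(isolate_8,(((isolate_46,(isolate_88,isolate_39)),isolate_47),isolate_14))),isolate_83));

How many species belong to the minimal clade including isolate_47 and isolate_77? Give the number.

The MRCA of isolate_47 and isolate_77 is the root, so the clade is the entire tree.
That clade contains 23 terminal taxa: isolate_14, isolate_19, isolate_29, isolate_35, isolate_39, isolate_43, isolate_46, isolate_47, isolate_5, isolate_50, isolate_54, isolate_55, isolate_57, isolate_62, isolate_64, isolate_66, isolate_74, isolate_77, isolate_8, isolate_83, isolate_84, isolate_87, isolate_88.

23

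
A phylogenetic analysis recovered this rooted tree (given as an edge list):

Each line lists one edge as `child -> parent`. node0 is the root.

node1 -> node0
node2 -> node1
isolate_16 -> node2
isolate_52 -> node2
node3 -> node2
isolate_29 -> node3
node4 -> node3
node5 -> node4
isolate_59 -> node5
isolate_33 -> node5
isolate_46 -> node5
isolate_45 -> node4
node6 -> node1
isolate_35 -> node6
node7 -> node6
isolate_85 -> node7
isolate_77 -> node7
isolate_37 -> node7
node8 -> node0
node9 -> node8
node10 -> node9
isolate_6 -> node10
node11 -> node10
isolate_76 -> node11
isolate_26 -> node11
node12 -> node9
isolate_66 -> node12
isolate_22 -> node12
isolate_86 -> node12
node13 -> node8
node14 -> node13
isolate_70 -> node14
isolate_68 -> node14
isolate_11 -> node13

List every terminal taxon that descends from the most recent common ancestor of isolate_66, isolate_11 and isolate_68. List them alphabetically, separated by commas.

isolate_11, isolate_22, isolate_26, isolate_6, isolate_66, isolate_68, isolate_70, isolate_76, isolate_86

Tracing isolate_66: it sits inside (isolate_66,isolate_22,isolate_86).
Tracing isolate_11: it sits inside ((isolate_70,isolate_68),isolate_11).
Tracing isolate_68: it sits inside (isolate_70,isolate_68).
The smallest clade enclosing all 3 is (((isolate_6,(isolate_76,isolate_26)),(isolate_66,isolate_22,isolate_86)),((isolate_70,isolate_68),isolate_11)); the answer is its 9 terminal taxa in alphabetical order.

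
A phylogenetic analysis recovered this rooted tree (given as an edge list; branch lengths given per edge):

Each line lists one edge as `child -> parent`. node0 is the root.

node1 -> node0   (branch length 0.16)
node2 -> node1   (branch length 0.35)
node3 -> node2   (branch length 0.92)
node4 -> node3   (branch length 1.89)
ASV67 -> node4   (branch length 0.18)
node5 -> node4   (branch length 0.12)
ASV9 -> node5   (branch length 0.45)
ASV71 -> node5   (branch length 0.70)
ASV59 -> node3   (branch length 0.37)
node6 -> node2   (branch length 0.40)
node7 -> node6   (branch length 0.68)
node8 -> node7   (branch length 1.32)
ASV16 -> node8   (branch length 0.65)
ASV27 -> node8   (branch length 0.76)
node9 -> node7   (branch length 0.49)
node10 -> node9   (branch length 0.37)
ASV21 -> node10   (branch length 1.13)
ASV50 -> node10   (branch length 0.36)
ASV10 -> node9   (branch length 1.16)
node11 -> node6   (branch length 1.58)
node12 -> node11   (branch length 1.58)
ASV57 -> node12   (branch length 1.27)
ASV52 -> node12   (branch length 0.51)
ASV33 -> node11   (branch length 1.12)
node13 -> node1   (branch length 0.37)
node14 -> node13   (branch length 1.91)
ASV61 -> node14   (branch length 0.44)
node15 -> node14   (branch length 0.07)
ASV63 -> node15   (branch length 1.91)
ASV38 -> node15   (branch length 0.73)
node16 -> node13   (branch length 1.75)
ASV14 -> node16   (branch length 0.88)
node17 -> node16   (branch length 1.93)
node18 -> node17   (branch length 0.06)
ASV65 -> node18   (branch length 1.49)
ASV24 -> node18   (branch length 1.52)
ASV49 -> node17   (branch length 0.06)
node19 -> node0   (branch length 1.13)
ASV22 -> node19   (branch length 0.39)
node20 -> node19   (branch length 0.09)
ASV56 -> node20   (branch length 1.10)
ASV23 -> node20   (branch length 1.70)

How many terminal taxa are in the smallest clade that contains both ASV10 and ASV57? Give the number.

8

The MRCA of ASV10 and ASV57 is the node subtending (((ASV16,ASV27),((ASV21,ASV50),ASV10)),((ASV57,ASV52),ASV33)).
That clade contains 8 terminal taxa: ASV10, ASV16, ASV21, ASV27, ASV33, ASV50, ASV52, ASV57.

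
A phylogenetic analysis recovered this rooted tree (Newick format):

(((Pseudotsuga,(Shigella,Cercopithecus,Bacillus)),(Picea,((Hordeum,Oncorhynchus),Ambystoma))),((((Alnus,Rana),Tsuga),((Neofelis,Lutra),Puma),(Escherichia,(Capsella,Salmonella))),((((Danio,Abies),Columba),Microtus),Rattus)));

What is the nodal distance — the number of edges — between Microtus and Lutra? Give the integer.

The MRCA of Microtus and Lutra is the node subtending ((((Alnus,Rana),Tsuga),((Neofelis,Lutra),Puma),(Escherichia,(Capsella,Salmonella))),((((Danio,Abies),Columba),Microtus),Rattus)).
From Microtus up to that node: 3 branches. From Lutra up to the same node: 4 branches. Total: 3 + 4 = 7.

7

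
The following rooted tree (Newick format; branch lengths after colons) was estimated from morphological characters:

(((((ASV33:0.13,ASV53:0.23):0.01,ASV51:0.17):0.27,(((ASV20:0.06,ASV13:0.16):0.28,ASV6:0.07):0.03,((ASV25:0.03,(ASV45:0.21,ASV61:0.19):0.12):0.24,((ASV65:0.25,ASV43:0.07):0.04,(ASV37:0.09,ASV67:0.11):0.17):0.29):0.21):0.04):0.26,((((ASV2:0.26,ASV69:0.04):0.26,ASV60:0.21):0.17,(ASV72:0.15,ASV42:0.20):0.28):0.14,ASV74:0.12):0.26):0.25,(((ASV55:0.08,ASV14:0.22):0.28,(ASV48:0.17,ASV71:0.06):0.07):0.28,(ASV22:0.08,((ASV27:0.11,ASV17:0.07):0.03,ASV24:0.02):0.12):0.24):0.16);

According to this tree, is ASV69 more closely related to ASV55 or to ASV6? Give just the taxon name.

ASV6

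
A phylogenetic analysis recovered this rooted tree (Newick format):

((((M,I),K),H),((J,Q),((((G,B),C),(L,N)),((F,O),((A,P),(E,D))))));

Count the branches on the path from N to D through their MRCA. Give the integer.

7

The MRCA of N and D is the node subtending ((((G,B),C),(L,N)),((F,O),((A,P),(E,D)))).
From N up to that node: 3 branches. From D up to the same node: 4 branches. Total: 3 + 4 = 7.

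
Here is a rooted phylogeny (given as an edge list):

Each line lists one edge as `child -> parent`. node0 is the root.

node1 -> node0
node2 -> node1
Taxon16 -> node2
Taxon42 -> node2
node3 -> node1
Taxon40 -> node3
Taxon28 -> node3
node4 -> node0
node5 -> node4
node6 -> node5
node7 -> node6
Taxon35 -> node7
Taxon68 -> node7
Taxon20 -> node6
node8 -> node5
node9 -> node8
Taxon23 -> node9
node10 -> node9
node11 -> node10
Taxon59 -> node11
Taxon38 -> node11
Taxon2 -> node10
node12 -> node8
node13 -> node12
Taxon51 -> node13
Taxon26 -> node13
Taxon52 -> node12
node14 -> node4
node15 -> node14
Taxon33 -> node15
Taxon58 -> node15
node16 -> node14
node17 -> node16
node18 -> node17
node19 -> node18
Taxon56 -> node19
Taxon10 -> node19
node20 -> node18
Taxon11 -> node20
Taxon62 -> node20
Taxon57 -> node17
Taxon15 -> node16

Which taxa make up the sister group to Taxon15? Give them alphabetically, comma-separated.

Taxon15 attaches to the tree at the node subtending ((((Taxon56,Taxon10),(Taxon11,Taxon62)),Taxon57),Taxon15).
The other lineage descending from that same node — the sister group — is (((Taxon56,Taxon10),(Taxon11,Taxon62)),Taxon57); its 5 tips in alphabetical order are the answer.

Taxon10, Taxon11, Taxon56, Taxon57, Taxon62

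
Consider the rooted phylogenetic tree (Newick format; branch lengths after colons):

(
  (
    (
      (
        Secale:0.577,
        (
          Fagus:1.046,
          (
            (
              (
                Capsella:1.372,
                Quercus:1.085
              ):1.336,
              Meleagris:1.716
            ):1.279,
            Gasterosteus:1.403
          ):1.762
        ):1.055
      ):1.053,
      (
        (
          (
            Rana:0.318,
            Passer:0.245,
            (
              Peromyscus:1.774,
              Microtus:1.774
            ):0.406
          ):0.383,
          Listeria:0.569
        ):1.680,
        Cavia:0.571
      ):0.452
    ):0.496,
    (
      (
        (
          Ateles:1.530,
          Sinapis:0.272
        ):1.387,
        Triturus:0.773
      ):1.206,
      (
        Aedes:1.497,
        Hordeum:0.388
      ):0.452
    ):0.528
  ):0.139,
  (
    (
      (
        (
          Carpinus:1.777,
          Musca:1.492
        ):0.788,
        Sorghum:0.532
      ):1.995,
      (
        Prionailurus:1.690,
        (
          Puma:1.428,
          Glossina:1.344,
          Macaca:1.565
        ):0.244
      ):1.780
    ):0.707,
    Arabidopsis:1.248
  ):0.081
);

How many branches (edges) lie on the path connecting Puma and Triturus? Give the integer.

The MRCA of Puma and Triturus is the root of the tree.
From Puma up to that node: 5 branches. From Triturus up to the same node: 4 branches. Total: 5 + 4 = 9.

9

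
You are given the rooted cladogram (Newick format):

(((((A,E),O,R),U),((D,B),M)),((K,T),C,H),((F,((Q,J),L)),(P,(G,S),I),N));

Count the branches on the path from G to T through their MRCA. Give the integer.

7

The MRCA of G and T is the root of the tree.
From G up to that node: 4 branches. From T up to the same node: 3 branches. Total: 4 + 3 = 7.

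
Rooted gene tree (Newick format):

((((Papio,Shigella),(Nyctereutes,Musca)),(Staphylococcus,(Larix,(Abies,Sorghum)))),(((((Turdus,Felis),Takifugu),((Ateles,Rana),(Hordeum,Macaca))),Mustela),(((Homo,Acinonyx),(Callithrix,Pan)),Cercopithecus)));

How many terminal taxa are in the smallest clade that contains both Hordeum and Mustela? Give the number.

The MRCA of Hordeum and Mustela is the node subtending ((((Turdus,Felis),Takifugu),((Ateles,Rana),(Hordeum,Macaca))),Mustela).
That clade contains 8 terminal taxa: Ateles, Felis, Hordeum, Macaca, Mustela, Rana, Takifugu, Turdus.

8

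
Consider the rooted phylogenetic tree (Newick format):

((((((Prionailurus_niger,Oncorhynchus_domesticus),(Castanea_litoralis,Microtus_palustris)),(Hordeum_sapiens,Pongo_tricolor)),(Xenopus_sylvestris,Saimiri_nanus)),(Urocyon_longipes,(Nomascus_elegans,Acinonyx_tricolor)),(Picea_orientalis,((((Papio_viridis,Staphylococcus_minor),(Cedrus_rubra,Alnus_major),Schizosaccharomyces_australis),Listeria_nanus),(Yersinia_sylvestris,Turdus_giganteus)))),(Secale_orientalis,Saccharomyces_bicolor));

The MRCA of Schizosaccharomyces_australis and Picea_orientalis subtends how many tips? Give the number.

9

The MRCA of Schizosaccharomyces_australis and Picea_orientalis is the node subtending (Picea_orientalis,((((Papio_viridis,Staphylococcus_minor),(Cedrus_rubra,Alnus_major),Schizosaccharomyces_australis),Listeria_nanus),(Yersinia_sylvestris,Turdus_giganteus))).
That clade contains 9 terminal taxa: Alnus_major, Cedrus_rubra, Listeria_nanus, Papio_viridis, Picea_orientalis, Schizosaccharomyces_australis, Staphylococcus_minor, Turdus_giganteus, Yersinia_sylvestris.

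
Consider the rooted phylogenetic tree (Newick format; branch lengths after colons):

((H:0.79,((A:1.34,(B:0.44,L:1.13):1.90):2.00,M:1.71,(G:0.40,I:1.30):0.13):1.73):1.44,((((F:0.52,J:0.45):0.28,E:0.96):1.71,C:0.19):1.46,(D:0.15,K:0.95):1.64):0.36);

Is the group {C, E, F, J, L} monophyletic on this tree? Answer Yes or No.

No

The MRCA of the listed taxa is the root, so the smallest clade containing them is the whole tree.
That clade also contains A, B, D, G, H, I, K, M, which are not in the proposed group, so the group is not monophyletic.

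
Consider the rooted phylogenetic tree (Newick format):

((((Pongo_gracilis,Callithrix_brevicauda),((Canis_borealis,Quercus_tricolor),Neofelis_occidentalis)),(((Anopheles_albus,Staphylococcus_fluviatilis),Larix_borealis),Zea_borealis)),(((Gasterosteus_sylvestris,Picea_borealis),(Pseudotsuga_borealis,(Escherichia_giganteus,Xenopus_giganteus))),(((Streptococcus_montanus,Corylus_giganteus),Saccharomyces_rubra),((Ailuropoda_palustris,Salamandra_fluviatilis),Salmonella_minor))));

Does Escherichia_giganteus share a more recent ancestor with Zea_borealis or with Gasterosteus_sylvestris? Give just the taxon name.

Gasterosteus_sylvestris

The MRCA of Escherichia_giganteus and Gasterosteus_sylvestris subtends ((Gasterosteus_sylvestris,Picea_borealis),(Pseudotsuga_borealis,(Escherichia_giganteus,Xenopus_giganteus))) (5 taxa).
The MRCA of Escherichia_giganteus and Zea_borealis is the root, subtending the entire tree (20 taxa).
The first is nested inside the second, so Escherichia_giganteus shares a more recent common ancestor with Gasterosteus_sylvestris.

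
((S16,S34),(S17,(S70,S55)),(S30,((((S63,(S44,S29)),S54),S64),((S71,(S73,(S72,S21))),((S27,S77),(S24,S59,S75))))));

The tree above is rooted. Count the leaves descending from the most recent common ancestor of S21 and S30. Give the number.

15

The MRCA of S21 and S30 is the node subtending (S30,((((S63,(S44,S29)),S54),S64),((S71,(S73,(S72,S21))),((S27,S77),(S24,S59,S75))))).
That clade contains 15 terminal taxa: S21, S24, S27, S29, S30, S44, S54, S59, S63, S64, S71, S72, S73, S75, S77.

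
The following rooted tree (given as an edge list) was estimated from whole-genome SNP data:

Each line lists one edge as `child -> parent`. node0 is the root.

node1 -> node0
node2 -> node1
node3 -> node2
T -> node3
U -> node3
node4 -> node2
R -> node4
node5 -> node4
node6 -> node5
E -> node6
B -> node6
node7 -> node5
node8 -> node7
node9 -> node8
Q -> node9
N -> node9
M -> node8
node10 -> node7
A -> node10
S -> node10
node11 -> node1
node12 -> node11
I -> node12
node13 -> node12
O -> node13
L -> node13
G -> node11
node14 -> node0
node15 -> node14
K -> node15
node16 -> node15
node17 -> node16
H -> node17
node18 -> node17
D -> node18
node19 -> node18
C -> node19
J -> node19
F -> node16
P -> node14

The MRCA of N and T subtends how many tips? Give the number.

The MRCA of N and T is the node subtending ((T,U),(R,((E,B),(((Q,N),M),(A,S))))).
That clade contains 10 terminal taxa: A, B, E, M, N, Q, R, S, T, U.

10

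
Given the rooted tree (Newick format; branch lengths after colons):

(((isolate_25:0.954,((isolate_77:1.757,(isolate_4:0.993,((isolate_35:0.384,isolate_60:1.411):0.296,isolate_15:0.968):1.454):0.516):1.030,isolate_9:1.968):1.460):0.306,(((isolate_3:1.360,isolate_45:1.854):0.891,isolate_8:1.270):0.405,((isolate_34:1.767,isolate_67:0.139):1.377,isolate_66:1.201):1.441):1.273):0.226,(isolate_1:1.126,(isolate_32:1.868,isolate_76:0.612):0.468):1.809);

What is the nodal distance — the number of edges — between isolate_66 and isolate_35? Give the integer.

10

The MRCA of isolate_66 and isolate_35 is the node subtending ((isolate_25,((isolate_77,(isolate_4,((isolate_35,isolate_60),isolate_15))),isolate_9)),(((isolate_3,isolate_45),isolate_8),((isolate_34,isolate_67),isolate_66))).
From isolate_66 up to that node: 3 branches. From isolate_35 up to the same node: 7 branches. Total: 3 + 7 = 10.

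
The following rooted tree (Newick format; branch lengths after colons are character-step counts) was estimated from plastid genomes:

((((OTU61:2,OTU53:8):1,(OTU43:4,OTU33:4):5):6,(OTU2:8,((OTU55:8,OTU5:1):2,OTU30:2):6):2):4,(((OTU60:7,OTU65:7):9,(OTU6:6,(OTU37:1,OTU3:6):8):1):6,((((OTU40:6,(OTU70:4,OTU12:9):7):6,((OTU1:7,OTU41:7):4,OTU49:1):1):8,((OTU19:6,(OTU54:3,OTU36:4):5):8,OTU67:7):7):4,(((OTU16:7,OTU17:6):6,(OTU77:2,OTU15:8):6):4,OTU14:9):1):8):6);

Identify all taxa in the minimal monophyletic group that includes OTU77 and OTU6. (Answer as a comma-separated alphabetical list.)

OTU1, OTU12, OTU14, OTU15, OTU16, OTU17, OTU19, OTU3, OTU36, OTU37, OTU40, OTU41, OTU49, OTU54, OTU6, OTU60, OTU65, OTU67, OTU70, OTU77

Tracing OTU77: it sits inside (OTU77,OTU15).
Tracing OTU6: it sits inside (OTU6,(OTU37,OTU3)).
The smallest clade enclosing both is (((OTU60,OTU65),(OTU6,(OTU37,OTU3))),((((OTU40,(OTU70,OTU12)),((OTU1,OTU41),OTU49)),((OTU19,(OTU54,OTU36)),OTU67)),(((OTU16,OTU17),(OTU77,OTU15)),OTU14))); the answer is its 20 terminal taxa in alphabetical order.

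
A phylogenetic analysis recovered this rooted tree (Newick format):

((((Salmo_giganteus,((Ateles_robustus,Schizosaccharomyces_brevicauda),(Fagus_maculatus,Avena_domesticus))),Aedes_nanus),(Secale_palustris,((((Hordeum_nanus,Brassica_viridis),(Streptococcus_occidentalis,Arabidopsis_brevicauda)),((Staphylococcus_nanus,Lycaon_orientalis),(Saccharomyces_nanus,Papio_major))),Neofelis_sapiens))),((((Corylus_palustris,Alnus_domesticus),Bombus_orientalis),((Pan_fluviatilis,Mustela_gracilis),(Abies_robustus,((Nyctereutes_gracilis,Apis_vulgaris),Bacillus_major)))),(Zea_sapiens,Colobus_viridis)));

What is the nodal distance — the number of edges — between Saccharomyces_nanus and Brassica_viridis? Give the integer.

6

The MRCA of Saccharomyces_nanus and Brassica_viridis is the node subtending (((Hordeum_nanus,Brassica_viridis),(Streptococcus_occidentalis,Arabidopsis_brevicauda)),((Staphylococcus_nanus,Lycaon_orientalis),(Saccharomyces_nanus,Papio_major))).
From Saccharomyces_nanus up to that node: 3 branches. From Brassica_viridis up to the same node: 3 branches. Total: 3 + 3 = 6.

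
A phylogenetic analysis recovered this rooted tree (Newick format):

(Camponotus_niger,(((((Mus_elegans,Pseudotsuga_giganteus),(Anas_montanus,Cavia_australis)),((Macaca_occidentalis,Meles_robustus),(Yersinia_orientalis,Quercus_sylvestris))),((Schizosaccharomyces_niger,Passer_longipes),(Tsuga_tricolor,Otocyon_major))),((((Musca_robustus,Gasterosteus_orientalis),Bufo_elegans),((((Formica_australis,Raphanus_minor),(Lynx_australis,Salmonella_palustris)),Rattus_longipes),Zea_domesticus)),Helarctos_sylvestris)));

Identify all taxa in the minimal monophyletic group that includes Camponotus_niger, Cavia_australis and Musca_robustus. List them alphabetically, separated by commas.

Anas_montanus, Bufo_elegans, Camponotus_niger, Cavia_australis, Formica_australis, Gasterosteus_orientalis, Helarctos_sylvestris, Lynx_australis, Macaca_occidentalis, Meles_robustus, Mus_elegans, Musca_robustus, Otocyon_major, Passer_longipes, Pseudotsuga_giganteus, Quercus_sylvestris, Raphanus_minor, Rattus_longipes, Salmonella_palustris, Schizosaccharomyces_niger, Tsuga_tricolor, Yersinia_orientalis, Zea_domesticus

Tracing Camponotus_niger: it attaches directly to the root.
Tracing Cavia_australis: it sits inside (Anas_montanus,Cavia_australis).
Tracing Musca_robustus: it sits inside (Musca_robustus,Gasterosteus_orientalis).
The smallest clade enclosing all 3 is the whole tree (their MRCA is the root), so the answer is all 23 tips in alphabetical order.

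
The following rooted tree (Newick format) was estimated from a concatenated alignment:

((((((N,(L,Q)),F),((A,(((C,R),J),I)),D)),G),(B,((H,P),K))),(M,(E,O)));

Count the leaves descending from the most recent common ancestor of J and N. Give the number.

10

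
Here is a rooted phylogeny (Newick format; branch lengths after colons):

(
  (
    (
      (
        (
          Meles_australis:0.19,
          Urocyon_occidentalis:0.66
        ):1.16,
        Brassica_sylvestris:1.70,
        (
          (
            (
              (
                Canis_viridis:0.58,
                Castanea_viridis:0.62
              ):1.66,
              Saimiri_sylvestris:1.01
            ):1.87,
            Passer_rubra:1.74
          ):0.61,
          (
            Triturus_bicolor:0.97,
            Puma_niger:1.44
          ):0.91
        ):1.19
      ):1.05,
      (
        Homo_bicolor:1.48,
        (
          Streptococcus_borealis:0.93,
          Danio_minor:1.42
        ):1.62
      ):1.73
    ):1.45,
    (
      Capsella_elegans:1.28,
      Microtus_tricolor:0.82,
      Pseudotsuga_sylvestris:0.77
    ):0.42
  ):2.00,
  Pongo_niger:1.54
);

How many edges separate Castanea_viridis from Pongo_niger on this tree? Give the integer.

The MRCA of Castanea_viridis and Pongo_niger is the root of the tree.
From Castanea_viridis up to that node: 8 branches. From Pongo_niger up to the same node: 1 branch. Total: 8 + 1 = 9.

9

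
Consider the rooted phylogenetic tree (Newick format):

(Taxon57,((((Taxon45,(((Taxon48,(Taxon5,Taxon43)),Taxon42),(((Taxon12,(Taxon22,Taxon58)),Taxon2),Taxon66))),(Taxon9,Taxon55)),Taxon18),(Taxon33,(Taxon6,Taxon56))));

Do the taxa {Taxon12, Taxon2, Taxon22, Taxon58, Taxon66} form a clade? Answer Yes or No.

Yes

The most recent common ancestor of these taxa subtends (((Taxon12,(Taxon22,Taxon58)),Taxon2),Taxon66).
That clade has exactly 5 tips — every listed taxon and nothing else — so the group is monophyletic.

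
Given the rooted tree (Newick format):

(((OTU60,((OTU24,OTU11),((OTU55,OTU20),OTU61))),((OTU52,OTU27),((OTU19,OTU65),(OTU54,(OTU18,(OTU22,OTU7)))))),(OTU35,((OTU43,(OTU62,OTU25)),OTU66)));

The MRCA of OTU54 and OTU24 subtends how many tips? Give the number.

14

The MRCA of OTU54 and OTU24 is the node subtending ((OTU60,((OTU24,OTU11),((OTU55,OTU20),OTU61))),((OTU52,OTU27),((OTU19,OTU65),(OTU54,(OTU18,(OTU22,OTU7)))))).
That clade contains 14 terminal taxa: OTU11, OTU18, OTU19, OTU20, OTU22, OTU24, OTU27, OTU52, OTU54, OTU55, OTU60, OTU61, OTU65, OTU7.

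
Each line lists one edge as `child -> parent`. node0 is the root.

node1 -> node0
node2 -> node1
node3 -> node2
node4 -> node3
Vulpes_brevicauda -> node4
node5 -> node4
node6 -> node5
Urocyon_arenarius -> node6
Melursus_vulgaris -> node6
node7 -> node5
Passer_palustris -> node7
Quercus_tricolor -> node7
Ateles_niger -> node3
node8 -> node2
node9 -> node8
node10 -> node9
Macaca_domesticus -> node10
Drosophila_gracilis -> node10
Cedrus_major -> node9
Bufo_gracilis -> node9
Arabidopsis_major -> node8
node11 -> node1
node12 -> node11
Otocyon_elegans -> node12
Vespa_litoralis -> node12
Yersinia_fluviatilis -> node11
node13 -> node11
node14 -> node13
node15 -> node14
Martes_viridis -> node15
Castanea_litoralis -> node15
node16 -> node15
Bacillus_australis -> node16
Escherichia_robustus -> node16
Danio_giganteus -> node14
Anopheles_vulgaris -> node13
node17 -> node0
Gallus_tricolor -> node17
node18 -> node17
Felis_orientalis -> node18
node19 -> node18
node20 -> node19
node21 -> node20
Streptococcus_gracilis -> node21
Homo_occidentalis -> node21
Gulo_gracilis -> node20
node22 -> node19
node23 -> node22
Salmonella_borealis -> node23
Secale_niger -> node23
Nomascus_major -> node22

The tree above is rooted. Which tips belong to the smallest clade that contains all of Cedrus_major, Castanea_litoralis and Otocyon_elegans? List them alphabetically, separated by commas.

Anopheles_vulgaris, Arabidopsis_major, Ateles_niger, Bacillus_australis, Bufo_gracilis, Castanea_litoralis, Cedrus_major, Danio_giganteus, Drosophila_gracilis, Escherichia_robustus, Macaca_domesticus, Martes_viridis, Melursus_vulgaris, Otocyon_elegans, Passer_palustris, Quercus_tricolor, Urocyon_arenarius, Vespa_litoralis, Vulpes_brevicauda, Yersinia_fluviatilis

Tracing Cedrus_major: it sits inside ((Macaca_domesticus,Drosophila_gracilis),Cedrus_major,Bufo_gracilis).
Tracing Castanea_litoralis: it sits inside (Martes_viridis,Castanea_litoralis,(Bacillus_australis,Escherichia_robustus)).
Tracing Otocyon_elegans: it sits inside (Otocyon_elegans,Vespa_litoralis).
The smallest clade enclosing all 3 is ((((Vulpes_brevicauda,((Urocyon_arenarius,Melursus_vulgaris),(Passer_palustris,Quercus_tricolor))),Ateles_niger),(((Macaca_domesticus,Drosophila_gracilis),Cedrus_major,Bufo_gracilis),Arabidopsis_major)),((Otocyon_elegans,Vespa_litoralis),Yersinia_fluviatilis,(((Martes_viridis,Castanea_litoralis,(Bacillus_australis,Escherichia_robustus)),Danio_giganteus),Anopheles_vulgaris))); the answer is its 20 terminal taxa in alphabetical order.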